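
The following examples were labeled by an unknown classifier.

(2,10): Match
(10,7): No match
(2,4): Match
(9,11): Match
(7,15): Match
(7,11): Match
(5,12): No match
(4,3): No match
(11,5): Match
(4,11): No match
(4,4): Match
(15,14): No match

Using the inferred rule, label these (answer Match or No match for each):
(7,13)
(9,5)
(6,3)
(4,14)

Match, Match, No match, Match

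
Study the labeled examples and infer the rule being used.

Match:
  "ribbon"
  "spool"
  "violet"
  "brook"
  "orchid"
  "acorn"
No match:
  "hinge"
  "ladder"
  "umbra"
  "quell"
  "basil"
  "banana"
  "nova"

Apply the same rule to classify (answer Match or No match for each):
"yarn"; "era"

The common property of the 'Match' items is: length ≥ 5 AND contains 'o'. No 'No match' item has it.

No match, No match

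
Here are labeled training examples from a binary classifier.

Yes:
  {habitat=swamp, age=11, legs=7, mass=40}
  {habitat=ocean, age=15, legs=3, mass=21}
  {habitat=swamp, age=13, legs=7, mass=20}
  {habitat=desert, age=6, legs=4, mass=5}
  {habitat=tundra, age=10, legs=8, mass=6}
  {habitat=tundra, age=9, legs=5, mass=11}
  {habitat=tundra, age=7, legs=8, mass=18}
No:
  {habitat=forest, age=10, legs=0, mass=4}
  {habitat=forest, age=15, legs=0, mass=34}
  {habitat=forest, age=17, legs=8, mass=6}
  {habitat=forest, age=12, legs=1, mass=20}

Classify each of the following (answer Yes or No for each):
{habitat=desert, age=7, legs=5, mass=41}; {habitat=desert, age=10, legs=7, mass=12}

Yes, Yes

'Yes' ⟺ habitat is not forest.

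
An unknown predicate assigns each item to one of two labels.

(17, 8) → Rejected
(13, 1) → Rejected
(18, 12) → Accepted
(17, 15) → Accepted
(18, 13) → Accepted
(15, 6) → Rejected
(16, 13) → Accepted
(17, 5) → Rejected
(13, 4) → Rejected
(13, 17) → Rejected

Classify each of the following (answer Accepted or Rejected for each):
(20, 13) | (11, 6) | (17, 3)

The classifier is using: first > second AND sum ≥ 29.
(20, 13) — 20 > 13, 20+13 = 33, hence Accepted. (11, 6) — 11 > 6, 11+6 = 17, hence Rejected. (17, 3) — 17 > 3, 17+3 = 20, hence Rejected.

Accepted, Rejected, Rejected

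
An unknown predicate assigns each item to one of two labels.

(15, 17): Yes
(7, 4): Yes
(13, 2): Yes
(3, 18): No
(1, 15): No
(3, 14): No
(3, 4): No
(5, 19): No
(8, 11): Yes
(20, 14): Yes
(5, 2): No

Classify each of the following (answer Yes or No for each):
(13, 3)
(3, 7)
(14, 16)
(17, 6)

A rule that fits every label: first ≥ 7 — true of each 'Yes' example, false of each 'No' one.
(13, 3) → first 13 → Yes.
(3, 7) → first 3 → No.
(14, 16) → first 14 → Yes.
(17, 6) → first 17 → Yes.

Yes, No, Yes, Yes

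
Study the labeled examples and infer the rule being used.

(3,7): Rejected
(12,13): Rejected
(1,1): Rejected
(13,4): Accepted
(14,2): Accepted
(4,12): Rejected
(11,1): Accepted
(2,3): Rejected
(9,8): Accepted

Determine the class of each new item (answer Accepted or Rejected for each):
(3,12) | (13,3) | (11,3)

'Accepted' ⟺ first > second.
(3,12) → 3 < 12 → Rejected. (13,3) → 13 > 3 → Accepted. (11,3) → 11 > 3 → Accepted.

Rejected, Accepted, Accepted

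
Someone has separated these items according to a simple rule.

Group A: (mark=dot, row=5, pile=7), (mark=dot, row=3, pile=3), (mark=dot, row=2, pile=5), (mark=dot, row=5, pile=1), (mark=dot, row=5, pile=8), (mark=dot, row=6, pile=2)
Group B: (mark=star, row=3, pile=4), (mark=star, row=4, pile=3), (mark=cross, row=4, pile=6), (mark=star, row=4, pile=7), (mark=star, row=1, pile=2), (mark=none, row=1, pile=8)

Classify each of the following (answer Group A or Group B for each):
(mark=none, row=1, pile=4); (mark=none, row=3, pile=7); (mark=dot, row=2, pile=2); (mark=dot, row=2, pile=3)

Group B, Group B, Group A, Group A

Every 'Group A' example satisfies: mark is dot. None of the 'Group B' examples do.
Group B: (mark=none, row=1, pile=4), since mark is none. Group B: (mark=none, row=3, pile=7), since mark is none. Group A: (mark=dot, row=2, pile=2), since mark is dot. Group A: (mark=dot, row=2, pile=3), since mark is dot.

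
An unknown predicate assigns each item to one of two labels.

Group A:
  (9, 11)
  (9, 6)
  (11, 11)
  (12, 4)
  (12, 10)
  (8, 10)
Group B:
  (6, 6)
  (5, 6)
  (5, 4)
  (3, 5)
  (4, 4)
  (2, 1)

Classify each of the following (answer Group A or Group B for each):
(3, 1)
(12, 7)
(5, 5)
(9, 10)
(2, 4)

Group B, Group A, Group B, Group A, Group B

The distinguishing property — sum ≥ 15 — holds for all the 'Group A' cases and none of the 'Group B' cases.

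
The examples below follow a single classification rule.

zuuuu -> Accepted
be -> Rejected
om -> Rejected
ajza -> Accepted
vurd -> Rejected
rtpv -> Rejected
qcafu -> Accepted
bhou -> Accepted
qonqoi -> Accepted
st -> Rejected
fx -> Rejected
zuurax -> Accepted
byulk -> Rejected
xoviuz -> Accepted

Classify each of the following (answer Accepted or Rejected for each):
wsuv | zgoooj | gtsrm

A rule that fits every label: has ≥ 2 vowels — true of each 'Accepted' example, false of each 'Rejected' one.
wsuv: 1 vowel — lacks this property, so Rejected. zgoooj: 3 vowels — checks out, so Accepted. gtsrm: 0 vowels — lacks this property, so Rejected.

Rejected, Accepted, Rejected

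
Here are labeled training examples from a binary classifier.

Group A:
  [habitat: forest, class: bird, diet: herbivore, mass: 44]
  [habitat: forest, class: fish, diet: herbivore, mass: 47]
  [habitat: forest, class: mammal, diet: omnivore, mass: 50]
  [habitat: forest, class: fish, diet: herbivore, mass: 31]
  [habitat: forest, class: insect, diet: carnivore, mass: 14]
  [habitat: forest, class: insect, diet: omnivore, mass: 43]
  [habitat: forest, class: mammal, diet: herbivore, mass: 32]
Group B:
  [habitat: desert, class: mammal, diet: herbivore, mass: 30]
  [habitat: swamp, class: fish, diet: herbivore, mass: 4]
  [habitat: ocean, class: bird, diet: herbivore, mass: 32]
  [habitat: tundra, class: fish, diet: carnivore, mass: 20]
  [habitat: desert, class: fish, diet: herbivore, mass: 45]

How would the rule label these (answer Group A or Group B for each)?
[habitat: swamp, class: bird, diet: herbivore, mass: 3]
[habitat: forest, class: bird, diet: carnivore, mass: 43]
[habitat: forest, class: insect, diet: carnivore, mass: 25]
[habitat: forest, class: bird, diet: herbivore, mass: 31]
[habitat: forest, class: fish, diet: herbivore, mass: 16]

Group B, Group A, Group A, Group A, Group A

The rule appears to be: habitat is forest.
[habitat: swamp, class: bird, diet: herbivore, mass: 3]: Group B (habitat is swamp).
[habitat: forest, class: bird, diet: carnivore, mass: 43]: Group A (habitat is forest).
[habitat: forest, class: insect, diet: carnivore, mass: 25]: Group A (habitat is forest).
[habitat: forest, class: bird, diet: herbivore, mass: 31]: Group A (habitat is forest).
[habitat: forest, class: fish, diet: herbivore, mass: 16]: Group A (habitat is forest).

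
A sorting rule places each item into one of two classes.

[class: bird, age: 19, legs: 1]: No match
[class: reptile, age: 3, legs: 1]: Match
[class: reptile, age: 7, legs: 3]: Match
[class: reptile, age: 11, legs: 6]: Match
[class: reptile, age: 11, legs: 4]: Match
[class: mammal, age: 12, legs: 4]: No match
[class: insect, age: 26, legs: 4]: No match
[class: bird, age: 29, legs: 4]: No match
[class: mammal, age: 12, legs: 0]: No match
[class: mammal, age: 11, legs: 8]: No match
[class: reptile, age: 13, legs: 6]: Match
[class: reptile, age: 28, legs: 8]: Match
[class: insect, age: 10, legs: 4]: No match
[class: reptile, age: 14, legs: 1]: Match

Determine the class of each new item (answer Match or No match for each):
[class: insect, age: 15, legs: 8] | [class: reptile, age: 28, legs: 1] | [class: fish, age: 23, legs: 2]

Comparing the two groups points to one rule — class is reptile.
[class: insect, age: 15, legs: 8]: class is insect — lacks this property, so No match.
[class: reptile, age: 28, legs: 1]: class is reptile — fits, so Match.
[class: fish, age: 23, legs: 2]: class is fish — lacks this property, so No match.

No match, Match, No match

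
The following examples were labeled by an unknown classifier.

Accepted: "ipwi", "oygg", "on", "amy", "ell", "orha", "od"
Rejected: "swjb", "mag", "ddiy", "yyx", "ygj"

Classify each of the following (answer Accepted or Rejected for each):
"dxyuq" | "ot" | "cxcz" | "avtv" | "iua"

The rule appears to be: starts with a vowel.
"dxyuq": starts with 'd', lacks this property → Rejected. "ot": starts with 'o', checks out → Accepted. "cxcz": starts with 'c', lacks this property → Rejected. "avtv": starts with 'a', checks out → Accepted. "iua": starts with 'i', checks out → Accepted.

Rejected, Accepted, Rejected, Accepted, Accepted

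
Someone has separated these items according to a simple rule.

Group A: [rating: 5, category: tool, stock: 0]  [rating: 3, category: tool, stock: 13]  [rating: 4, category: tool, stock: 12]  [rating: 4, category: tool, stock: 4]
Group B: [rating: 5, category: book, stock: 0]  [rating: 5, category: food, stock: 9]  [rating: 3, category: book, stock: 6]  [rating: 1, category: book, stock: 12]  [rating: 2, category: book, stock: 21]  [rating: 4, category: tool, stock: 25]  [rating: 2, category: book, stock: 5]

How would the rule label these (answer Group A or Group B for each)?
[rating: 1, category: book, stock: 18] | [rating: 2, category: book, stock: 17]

All 'Group A' examples share one property — category is tool AND stock ≤ 13 — and every 'Group B' example lacks it.
[rating: 1, category: book, stock: 18] → category is book, stock = 18 → Group B. [rating: 2, category: book, stock: 17] → category is book, stock = 17 → Group B.

Group B, Group B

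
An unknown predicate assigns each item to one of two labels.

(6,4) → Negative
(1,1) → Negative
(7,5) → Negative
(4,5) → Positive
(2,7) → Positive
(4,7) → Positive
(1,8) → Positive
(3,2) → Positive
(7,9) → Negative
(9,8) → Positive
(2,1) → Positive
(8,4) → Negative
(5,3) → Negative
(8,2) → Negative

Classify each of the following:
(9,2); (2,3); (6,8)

Rule: sum is odd. This holds for each 'Positive' example and fails for each 'Negative' one.
(9,2) — 9+2 = 11, hence Positive.
(2,3) — 2+3 = 5, hence Positive.
(6,8) — 6+8 = 14, hence Negative.

Positive, Positive, Negative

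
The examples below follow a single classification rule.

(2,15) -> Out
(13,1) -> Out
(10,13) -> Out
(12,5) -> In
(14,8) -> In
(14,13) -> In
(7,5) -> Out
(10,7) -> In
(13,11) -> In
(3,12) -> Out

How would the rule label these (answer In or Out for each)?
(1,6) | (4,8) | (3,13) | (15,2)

Every 'In' example satisfies: first > second AND sum ≥ 15. None of the 'Out' examples do.

Out, Out, Out, In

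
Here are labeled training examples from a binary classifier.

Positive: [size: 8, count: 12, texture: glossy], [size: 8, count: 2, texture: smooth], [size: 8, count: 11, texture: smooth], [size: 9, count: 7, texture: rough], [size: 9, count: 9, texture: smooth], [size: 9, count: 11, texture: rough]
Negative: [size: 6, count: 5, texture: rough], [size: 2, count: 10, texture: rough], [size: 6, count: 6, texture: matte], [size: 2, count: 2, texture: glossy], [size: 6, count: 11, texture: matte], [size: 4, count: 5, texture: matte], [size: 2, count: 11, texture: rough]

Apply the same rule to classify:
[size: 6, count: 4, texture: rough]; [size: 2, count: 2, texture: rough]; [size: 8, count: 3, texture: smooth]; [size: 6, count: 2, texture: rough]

The rule appears to be: size ≥ 8.
[size: 6, count: 4, texture: rough] — size = 6, hence Negative.
[size: 2, count: 2, texture: rough] — size = 2, hence Negative.
[size: 8, count: 3, texture: smooth] — size = 8, hence Positive.
[size: 6, count: 2, texture: rough] — size = 6, hence Negative.

Negative, Negative, Positive, Negative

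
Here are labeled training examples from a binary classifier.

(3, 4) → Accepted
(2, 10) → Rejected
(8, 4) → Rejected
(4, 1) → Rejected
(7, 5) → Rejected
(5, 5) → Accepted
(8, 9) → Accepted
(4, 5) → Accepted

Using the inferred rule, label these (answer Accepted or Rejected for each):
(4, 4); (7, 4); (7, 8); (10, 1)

Accepted, Rejected, Accepted, Rejected

The pattern is that an item is 'Accepted' exactly when: |first − second| ≤ 1.
Accepted: (4, 4), since |4−4| = 0.
Rejected: (7, 4), since |7−4| = 3.
Accepted: (7, 8), since |7−8| = 1.
Rejected: (10, 1), since |10−1| = 9.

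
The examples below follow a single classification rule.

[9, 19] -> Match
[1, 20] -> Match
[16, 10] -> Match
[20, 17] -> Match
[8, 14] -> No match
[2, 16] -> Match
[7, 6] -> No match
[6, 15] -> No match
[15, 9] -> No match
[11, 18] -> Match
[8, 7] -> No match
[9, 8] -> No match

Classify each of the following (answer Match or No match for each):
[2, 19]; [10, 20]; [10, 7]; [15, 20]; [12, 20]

Match, Match, No match, Match, Match

The simplest hypothesis consistent with all the labels is: max ≥ 16.
[2, 19] → max 19 → Match. [10, 20] → max 20 → Match. [10, 7] → max 10 → No match. [15, 20] → max 20 → Match. [12, 20] → max 20 → Match.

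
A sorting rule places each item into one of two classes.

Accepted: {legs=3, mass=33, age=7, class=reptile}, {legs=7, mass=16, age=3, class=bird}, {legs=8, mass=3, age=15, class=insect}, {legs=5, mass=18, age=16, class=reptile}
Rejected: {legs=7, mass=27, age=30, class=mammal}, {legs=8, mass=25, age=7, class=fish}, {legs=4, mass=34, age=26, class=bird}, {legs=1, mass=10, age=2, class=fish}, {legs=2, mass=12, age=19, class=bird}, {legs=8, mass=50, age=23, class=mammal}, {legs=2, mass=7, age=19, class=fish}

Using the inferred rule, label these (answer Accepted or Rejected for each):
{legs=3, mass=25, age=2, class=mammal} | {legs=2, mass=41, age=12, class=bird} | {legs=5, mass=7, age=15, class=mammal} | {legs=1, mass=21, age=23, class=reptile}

Every 'Accepted' example satisfies: class is not fish AND age ≤ 16. None of the 'Rejected' examples do.

Accepted, Accepted, Accepted, Rejected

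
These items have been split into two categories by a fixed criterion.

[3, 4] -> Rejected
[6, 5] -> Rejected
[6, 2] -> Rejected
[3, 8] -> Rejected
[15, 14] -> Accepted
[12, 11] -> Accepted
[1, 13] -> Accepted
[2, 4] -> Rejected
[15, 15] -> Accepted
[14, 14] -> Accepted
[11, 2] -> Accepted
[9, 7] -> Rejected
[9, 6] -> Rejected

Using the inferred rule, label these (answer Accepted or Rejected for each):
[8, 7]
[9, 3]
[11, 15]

The classifier is using: max ≥ 11.

Rejected, Rejected, Accepted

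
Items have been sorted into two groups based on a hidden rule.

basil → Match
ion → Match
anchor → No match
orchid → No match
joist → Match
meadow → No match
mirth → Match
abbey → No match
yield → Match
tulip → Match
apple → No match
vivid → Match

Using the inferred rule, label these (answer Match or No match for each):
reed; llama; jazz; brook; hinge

No match, No match, No match, No match, Match

A rule that fits every label: odd length AND contains 'i' — true of each 'Match' example, false of each 'No match' one.
No match: reed, since length 4, no 'i'.
No match: llama, since length 5, no 'i'.
No match: jazz, since length 4, no 'i'.
No match: brook, since length 5, no 'i'.
Match: hinge, since length 5, has 'i'.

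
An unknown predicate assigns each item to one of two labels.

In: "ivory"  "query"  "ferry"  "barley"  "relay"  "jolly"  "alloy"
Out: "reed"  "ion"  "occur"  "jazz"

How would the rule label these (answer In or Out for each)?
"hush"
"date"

Out, Out

The pattern is that an item is 'In' exactly when: contains 'y'.
"hush" → no 'y' → Out.
"date" → no 'y' → Out.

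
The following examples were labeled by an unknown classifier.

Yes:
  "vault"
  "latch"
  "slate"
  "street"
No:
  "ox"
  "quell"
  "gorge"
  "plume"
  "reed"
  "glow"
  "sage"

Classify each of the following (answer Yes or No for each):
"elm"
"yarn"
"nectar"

Looking at the examples, the only property every 'Yes' case has and every 'No' case lacks is: contains 't'.

No, No, Yes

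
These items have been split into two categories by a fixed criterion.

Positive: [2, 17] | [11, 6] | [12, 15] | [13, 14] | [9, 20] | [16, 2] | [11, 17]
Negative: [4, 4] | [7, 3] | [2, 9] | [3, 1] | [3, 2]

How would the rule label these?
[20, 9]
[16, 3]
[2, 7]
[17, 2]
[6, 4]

A rule that fits every label: sum ≥ 17 — true of each 'Positive' example, false of each 'Negative' one.
[20, 9] — 20+9 = 29, hence Positive. [16, 3] — 16+3 = 19, hence Positive. [2, 7] — 2+7 = 9, hence Negative. [17, 2] — 17+2 = 19, hence Positive. [6, 4] — 6+4 = 10, hence Negative.

Positive, Positive, Negative, Positive, Negative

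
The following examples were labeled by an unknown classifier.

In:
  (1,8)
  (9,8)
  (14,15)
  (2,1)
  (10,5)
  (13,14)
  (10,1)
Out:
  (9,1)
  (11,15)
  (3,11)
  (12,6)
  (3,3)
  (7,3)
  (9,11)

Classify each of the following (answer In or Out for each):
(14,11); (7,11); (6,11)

In, Out, In

The classifier is using: sum is odd.
(14,11) → 14+11 = 25 → In. (7,11) → 7+11 = 18 → Out. (6,11) → 6+11 = 17 → In.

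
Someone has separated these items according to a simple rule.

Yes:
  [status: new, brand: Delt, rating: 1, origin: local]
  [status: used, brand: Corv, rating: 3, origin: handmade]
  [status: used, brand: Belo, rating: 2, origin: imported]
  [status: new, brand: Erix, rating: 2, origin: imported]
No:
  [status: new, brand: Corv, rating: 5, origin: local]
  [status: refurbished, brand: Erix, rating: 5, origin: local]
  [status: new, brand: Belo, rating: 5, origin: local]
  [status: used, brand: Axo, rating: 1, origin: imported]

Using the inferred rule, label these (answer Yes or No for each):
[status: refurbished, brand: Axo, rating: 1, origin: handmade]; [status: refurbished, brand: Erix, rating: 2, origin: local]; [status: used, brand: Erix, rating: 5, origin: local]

No, Yes, No

The common property of the 'Yes' items is: brand is not Axo AND rating ≤ 3. No 'No' item has it.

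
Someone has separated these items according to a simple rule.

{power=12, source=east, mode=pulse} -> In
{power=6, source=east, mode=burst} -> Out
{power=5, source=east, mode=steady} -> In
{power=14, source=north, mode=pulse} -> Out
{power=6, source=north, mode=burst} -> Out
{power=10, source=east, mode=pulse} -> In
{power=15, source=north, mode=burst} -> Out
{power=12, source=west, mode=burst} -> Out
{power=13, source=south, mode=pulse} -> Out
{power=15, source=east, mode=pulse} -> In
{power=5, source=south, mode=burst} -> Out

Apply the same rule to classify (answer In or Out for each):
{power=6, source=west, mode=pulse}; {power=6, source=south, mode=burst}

Out, Out

Every 'In' example satisfies: source is east AND power ≠ 6. None of the 'Out' examples do.
{power=6, source=west, mode=pulse} → source is west, power = 6 → Out. {power=6, source=south, mode=burst} → source is south, power = 6 → Out.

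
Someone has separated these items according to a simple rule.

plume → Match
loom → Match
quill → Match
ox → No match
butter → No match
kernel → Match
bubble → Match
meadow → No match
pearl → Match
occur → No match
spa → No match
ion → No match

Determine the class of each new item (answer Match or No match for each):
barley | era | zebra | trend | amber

Match, No match, No match, No match, No match

Comparing the two groups points to one rule — contains 'l'.
barley → has 'l' → Match. era → no 'l' → No match. zebra → no 'l' → No match. trend → no 'l' → No match. amber → no 'l' → No match.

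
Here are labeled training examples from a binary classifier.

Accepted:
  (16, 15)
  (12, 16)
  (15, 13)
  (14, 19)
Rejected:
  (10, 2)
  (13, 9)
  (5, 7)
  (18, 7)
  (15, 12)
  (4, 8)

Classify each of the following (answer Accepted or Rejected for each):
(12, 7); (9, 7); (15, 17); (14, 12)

Rejected, Rejected, Accepted, Rejected

'Accepted' ⟺ sum ≥ 28.
(12, 7): Rejected (12+7 = 19).
(9, 7): Rejected (9+7 = 16).
(15, 17): Accepted (15+17 = 32).
(14, 12): Rejected (14+12 = 26).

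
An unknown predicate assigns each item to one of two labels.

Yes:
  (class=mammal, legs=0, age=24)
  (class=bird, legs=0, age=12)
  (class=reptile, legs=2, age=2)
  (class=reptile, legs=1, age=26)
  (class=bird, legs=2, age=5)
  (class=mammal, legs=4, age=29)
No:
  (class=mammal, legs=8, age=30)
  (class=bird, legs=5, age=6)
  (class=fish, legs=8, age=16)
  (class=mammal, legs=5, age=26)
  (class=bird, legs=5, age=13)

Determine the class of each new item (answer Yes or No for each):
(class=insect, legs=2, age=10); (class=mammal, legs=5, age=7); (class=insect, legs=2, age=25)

Yes, No, Yes

Every 'Yes' example satisfies: legs ≤ 4. None of the 'No' examples do.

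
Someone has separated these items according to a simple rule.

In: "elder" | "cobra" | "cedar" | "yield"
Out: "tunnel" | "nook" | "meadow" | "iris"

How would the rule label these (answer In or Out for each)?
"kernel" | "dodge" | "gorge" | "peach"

Out, In, In, In

The pattern is that an item is 'In' exactly when: odd length.
"kernel": Out (length 6).
"dodge": In (length 5).
"gorge": In (length 5).
"peach": In (length 5).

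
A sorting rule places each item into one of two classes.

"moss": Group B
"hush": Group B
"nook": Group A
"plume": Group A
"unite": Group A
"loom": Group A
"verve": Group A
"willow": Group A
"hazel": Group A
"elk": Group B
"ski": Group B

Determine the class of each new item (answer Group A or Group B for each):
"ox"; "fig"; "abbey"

Group B, Group B, Group A

The classifier is using: has ≥ 2 vowels.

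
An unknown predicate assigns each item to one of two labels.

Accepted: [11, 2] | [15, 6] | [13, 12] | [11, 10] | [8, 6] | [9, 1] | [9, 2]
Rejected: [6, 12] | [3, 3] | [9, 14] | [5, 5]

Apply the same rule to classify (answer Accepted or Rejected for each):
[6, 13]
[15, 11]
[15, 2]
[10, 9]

Rejected, Accepted, Accepted, Accepted

The classifier is using: first > second.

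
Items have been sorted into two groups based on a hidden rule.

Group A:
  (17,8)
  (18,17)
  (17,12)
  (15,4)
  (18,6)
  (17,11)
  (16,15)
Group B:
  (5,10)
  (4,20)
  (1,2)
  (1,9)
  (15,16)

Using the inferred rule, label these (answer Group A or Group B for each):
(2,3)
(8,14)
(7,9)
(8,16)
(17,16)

Group B, Group B, Group B, Group B, Group A

All 'Group A' examples share one property — first > second — and every 'Group B' example lacks it.
(2,3) → 2 < 3 → Group B.
(8,14) → 8 < 14 → Group B.
(7,9) → 7 < 9 → Group B.
(8,16) → 8 < 16 → Group B.
(17,16) → 17 > 16 → Group A.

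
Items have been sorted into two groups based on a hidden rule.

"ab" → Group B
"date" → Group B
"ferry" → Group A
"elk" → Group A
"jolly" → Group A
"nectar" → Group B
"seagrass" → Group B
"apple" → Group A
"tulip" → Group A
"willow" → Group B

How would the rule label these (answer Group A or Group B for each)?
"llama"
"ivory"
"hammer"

Group A, Group A, Group B

Looking at the examples, the only property every 'Group A' case has and every 'Group B' case lacks is: odd length.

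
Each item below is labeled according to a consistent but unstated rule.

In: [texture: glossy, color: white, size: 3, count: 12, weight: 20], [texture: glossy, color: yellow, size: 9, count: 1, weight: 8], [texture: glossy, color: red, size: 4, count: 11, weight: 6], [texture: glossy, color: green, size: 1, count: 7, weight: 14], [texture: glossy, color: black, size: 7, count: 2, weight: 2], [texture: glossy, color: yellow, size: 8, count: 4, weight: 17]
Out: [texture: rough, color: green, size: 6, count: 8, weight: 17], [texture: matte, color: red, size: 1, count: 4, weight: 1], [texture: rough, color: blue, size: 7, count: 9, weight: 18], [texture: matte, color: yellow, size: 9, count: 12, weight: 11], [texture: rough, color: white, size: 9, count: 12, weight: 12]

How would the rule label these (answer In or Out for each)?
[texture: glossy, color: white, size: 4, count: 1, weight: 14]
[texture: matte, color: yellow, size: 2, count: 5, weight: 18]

Every 'In' example satisfies: texture is glossy. None of the 'Out' examples do.
In: [texture: glossy, color: white, size: 4, count: 1, weight: 14], since texture is glossy.
Out: [texture: matte, color: yellow, size: 2, count: 5, weight: 18], since texture is matte.

In, Out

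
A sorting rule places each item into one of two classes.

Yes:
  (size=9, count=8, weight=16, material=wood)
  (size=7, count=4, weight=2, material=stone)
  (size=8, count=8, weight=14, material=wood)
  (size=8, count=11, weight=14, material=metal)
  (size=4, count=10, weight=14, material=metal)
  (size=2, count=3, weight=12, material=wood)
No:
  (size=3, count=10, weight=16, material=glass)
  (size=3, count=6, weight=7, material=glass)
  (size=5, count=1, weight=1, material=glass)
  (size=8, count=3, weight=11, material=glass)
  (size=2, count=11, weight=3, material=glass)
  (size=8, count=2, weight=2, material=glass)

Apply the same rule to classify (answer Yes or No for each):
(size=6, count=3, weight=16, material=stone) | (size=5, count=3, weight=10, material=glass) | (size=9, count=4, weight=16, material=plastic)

All 'Yes' examples share one property — material is not glass — and every 'No' example lacks it.

Yes, No, Yes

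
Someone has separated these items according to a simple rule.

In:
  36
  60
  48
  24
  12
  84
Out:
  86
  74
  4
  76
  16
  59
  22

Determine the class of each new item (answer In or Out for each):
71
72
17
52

Rule: multiple of 3. This holds for each 'In' example and fails for each 'Out' one.
Out: 71, since 71 = 3·23 + 2. In: 72, since 72 = 3·24. Out: 17, since 17 = 3·5 + 2. Out: 52, since 52 = 3·17 + 1.

Out, In, Out, Out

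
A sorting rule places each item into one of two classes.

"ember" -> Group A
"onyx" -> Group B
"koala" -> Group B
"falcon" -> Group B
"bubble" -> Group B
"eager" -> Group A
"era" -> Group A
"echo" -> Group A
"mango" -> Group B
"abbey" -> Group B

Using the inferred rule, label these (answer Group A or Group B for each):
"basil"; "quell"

A rule that fits every label: starts with 'e' — true of each 'Group A' example, false of each 'Group B' one.

Group B, Group B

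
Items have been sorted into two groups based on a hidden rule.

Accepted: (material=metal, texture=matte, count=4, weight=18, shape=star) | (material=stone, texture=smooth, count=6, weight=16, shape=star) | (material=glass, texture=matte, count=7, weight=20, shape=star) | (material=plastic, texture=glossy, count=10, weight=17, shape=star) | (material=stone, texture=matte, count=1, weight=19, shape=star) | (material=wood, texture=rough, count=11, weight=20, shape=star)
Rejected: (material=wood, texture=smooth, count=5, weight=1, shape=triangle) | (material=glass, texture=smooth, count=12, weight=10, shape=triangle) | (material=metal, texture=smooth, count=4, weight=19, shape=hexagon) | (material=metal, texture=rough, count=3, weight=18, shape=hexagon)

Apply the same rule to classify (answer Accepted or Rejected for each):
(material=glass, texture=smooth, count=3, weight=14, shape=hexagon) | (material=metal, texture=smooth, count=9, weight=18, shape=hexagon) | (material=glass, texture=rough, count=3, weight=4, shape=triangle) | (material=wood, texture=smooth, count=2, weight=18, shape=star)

Rejected, Rejected, Rejected, Accepted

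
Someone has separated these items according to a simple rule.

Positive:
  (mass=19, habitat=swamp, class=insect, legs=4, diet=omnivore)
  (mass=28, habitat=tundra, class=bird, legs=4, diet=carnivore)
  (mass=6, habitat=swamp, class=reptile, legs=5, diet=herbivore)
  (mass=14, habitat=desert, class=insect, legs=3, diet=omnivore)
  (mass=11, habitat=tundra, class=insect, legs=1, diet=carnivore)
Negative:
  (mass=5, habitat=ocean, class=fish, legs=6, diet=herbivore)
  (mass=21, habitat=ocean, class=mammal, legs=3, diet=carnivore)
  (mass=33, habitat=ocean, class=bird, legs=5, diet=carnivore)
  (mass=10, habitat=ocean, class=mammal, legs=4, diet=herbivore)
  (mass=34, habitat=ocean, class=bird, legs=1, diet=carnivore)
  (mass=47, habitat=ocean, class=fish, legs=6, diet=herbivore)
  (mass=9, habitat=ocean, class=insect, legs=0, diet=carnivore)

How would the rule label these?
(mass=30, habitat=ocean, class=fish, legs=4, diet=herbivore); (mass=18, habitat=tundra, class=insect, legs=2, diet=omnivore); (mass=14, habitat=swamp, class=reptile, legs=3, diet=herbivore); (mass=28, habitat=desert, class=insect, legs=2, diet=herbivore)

Negative, Positive, Positive, Positive

The simplest hypothesis consistent with all the labels is: habitat is not ocean.
(mass=30, habitat=ocean, class=fish, legs=4, diet=herbivore): Negative (habitat is ocean).
(mass=18, habitat=tundra, class=insect, legs=2, diet=omnivore): Positive (habitat is tundra).
(mass=14, habitat=swamp, class=reptile, legs=3, diet=herbivore): Positive (habitat is swamp).
(mass=28, habitat=desert, class=insect, legs=2, diet=herbivore): Positive (habitat is desert).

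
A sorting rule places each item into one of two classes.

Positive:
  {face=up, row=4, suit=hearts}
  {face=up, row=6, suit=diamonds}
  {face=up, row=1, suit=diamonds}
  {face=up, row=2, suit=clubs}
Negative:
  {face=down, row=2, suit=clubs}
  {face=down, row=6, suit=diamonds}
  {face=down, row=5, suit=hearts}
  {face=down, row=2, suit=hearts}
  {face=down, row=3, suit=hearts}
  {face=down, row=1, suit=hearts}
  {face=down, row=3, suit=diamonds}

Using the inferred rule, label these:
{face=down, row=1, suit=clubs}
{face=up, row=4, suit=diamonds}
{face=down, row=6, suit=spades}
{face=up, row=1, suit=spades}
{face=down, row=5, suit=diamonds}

Negative, Positive, Negative, Positive, Negative

One predicate separates the groups cleanly: face is up.
Negative: {face=down, row=1, suit=clubs}, since face is down. Positive: {face=up, row=4, suit=diamonds}, since face is up. Negative: {face=down, row=6, suit=spades}, since face is down. Positive: {face=up, row=1, suit=spades}, since face is up. Negative: {face=down, row=5, suit=diamonds}, since face is down.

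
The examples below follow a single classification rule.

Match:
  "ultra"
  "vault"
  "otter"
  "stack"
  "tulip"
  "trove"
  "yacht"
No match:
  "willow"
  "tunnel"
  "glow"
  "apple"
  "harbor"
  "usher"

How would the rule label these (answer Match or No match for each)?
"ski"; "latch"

The rule appears to be: odd length AND contains 't'.

No match, Match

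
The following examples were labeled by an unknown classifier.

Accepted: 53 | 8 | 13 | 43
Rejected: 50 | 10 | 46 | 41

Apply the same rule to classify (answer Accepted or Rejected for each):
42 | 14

Rejected, Rejected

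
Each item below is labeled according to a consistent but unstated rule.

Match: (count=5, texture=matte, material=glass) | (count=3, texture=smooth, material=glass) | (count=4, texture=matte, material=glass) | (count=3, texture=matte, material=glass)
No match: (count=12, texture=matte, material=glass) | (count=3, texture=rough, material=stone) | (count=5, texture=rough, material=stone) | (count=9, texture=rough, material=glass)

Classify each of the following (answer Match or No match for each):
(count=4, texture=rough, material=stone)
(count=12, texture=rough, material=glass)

No match, No match

The rule appears to be: material is glass AND count ≤ 5.
No match: (count=4, texture=rough, material=stone), since material is stone, count = 4.
No match: (count=12, texture=rough, material=glass), since material is glass, count = 12.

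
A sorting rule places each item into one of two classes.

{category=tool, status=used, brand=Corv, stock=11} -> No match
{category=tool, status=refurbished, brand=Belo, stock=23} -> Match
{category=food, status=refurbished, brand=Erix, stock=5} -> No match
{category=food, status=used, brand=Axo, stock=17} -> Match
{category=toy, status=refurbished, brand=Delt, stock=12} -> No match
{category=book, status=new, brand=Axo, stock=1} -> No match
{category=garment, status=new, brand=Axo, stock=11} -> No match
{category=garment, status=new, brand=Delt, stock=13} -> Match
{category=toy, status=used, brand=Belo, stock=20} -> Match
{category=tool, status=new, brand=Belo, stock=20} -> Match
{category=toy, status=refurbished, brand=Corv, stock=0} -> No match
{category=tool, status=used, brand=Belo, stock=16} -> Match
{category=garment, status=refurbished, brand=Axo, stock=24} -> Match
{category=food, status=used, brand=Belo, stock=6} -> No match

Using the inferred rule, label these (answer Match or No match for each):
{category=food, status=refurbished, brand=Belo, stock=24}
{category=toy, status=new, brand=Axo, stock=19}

Match, Match

Every 'Match' example satisfies: stock ≥ 13. None of the 'No match' examples do.
{category=food, status=refurbished, brand=Belo, stock=24}: stock = 24 — passes, so Match. {category=toy, status=new, brand=Axo, stock=19}: stock = 19 — passes, so Match.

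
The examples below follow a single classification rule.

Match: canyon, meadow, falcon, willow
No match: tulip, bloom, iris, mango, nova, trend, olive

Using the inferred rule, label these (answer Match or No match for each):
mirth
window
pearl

'Match' ⟺ length 6.
mirth: length 5, doesn't qualify → No match. window: length 6, satisfies this → Match. pearl: length 5, doesn't qualify → No match.

No match, Match, No match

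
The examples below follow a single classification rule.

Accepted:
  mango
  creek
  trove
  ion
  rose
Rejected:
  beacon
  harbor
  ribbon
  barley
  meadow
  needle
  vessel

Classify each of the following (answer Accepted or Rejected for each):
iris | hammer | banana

A rule that fits every label: length ≤ 5 — true of each 'Accepted' example, false of each 'Rejected' one.
iris: Accepted (length 4).
hammer: Rejected (length 6).
banana: Rejected (length 6).

Accepted, Rejected, Rejected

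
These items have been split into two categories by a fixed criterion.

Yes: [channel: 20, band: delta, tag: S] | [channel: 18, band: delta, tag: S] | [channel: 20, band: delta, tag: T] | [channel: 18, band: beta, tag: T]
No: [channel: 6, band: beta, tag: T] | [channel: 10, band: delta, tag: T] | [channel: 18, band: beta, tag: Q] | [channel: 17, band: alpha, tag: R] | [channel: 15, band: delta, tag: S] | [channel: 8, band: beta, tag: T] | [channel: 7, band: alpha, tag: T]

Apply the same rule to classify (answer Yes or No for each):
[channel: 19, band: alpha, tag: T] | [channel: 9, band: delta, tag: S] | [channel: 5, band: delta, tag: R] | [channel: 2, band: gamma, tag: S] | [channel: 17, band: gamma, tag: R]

A rule that fits every label: tag is not Q AND channel ≥ 18 — true of each 'Yes' example, false of each 'No' one.
[channel: 19, band: alpha, tag: T]: tag is T, channel = 19 — has this property, so Yes.
[channel: 9, band: delta, tag: S]: tag is S, channel = 9 — fails the rule, so No.
[channel: 5, band: delta, tag: R]: tag is R, channel = 5 — fails the rule, so No.
[channel: 2, band: gamma, tag: S]: tag is S, channel = 2 — fails the rule, so No.
[channel: 17, band: gamma, tag: R]: tag is R, channel = 17 — fails the rule, so No.

Yes, No, No, No, No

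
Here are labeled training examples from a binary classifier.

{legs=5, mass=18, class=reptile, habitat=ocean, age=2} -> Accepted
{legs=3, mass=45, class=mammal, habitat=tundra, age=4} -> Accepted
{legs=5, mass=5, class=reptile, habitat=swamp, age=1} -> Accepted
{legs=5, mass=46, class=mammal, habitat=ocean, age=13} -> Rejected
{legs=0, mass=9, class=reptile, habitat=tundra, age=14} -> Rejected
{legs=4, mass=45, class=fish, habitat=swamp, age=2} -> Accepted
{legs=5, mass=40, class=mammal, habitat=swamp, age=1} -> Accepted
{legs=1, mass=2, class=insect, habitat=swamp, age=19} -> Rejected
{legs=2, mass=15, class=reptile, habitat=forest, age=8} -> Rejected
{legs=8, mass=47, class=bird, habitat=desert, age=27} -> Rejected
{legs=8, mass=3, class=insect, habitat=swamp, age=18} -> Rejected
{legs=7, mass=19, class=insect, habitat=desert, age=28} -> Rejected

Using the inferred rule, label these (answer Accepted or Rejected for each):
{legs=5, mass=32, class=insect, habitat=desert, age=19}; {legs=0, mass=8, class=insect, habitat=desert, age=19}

Rejected, Rejected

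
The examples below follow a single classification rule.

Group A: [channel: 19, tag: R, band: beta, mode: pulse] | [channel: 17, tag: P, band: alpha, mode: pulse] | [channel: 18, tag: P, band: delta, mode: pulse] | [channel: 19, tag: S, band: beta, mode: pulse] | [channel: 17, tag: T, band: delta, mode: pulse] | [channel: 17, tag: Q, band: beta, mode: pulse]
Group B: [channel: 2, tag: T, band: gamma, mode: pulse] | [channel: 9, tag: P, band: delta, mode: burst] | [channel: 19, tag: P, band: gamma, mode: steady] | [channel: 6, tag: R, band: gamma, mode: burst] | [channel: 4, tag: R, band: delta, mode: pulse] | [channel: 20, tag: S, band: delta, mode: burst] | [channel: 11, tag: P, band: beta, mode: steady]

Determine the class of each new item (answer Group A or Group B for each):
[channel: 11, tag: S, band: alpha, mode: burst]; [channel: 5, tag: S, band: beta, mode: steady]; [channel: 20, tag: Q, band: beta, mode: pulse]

Group B, Group B, Group A

All 'Group A' examples share one property — mode is pulse AND channel ≥ 6 — and every 'Group B' example lacks it.
[channel: 11, tag: S, band: alpha, mode: burst]: mode is burst, channel = 11, lacks this property → Group B.
[channel: 5, tag: S, band: beta, mode: steady]: mode is steady, channel = 5, lacks this property → Group B.
[channel: 20, tag: Q, band: beta, mode: pulse]: mode is pulse, channel = 20, qualifies → Group A.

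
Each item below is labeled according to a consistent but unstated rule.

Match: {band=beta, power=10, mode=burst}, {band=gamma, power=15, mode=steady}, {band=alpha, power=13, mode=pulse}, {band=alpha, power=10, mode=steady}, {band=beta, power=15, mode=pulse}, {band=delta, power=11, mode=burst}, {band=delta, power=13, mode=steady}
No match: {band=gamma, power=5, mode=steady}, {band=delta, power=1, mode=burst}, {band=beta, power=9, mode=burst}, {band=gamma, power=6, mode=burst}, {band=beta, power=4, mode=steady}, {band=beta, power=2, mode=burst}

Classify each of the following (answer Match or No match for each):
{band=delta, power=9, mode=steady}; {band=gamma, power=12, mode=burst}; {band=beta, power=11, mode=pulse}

'Match' ⟺ power ≥ 10.
{band=delta, power=9, mode=steady} — power = 9, hence No match. {band=gamma, power=12, mode=burst} — power = 12, hence Match. {band=beta, power=11, mode=pulse} — power = 11, hence Match.

No match, Match, Match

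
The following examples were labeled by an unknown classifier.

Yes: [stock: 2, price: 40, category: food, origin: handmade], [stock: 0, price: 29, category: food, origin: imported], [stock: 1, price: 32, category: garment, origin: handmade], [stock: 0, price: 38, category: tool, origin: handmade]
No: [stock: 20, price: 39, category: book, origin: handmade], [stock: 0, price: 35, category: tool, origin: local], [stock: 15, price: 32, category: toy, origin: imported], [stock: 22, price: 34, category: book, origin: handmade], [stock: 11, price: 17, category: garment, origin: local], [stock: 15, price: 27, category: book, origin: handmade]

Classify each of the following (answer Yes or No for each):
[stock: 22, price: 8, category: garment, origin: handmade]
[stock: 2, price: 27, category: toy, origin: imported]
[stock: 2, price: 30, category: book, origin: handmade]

The classifier is using: stock ≤ 2 AND price ≠ 35.
[stock: 22, price: 8, category: garment, origin: handmade]: stock = 22, price = 8 — doesn't match, so No.
[stock: 2, price: 27, category: toy, origin: imported]: stock = 2, price = 27 — checks out, so Yes.
[stock: 2, price: 30, category: book, origin: handmade]: stock = 2, price = 30 — checks out, so Yes.

No, Yes, Yes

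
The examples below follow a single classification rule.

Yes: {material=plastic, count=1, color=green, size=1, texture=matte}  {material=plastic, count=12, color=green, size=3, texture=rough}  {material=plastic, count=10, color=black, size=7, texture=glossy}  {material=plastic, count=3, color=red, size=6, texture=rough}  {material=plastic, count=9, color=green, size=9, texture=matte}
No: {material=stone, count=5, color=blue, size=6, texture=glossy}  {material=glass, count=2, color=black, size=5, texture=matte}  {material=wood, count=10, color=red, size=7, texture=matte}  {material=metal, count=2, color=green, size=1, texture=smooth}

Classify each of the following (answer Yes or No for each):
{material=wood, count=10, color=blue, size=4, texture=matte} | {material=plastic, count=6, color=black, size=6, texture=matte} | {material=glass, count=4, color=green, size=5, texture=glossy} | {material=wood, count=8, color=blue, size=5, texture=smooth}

'Yes' ⟺ material is plastic.
{material=wood, count=10, color=blue, size=4, texture=matte} — material is wood, hence No. {material=plastic, count=6, color=black, size=6, texture=matte} — material is plastic, hence Yes. {material=glass, count=4, color=green, size=5, texture=glossy} — material is glass, hence No. {material=wood, count=8, color=blue, size=5, texture=smooth} — material is wood, hence No.

No, Yes, No, No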